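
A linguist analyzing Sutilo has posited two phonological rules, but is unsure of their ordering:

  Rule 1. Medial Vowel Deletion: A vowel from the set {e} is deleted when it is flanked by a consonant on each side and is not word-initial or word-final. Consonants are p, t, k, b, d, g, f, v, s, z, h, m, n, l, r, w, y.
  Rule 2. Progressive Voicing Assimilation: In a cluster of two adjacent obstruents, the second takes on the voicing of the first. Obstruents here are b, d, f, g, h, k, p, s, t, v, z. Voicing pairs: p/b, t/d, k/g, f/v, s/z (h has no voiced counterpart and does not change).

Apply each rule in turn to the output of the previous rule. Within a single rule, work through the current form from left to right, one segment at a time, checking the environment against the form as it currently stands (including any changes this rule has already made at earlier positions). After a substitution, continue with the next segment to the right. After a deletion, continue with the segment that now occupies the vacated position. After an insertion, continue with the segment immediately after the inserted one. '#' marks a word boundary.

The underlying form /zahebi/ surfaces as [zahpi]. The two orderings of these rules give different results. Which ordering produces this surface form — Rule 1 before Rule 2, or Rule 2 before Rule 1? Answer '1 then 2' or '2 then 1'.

Order 1 then 2:
  1 Medial Vowel Deletion: [zahebi] → [zahbi]
  2 Progressive Voicing Assimilation: [zahbi] → [zahpi]
  result: [zahpi]
Order 2 then 1:
  2 Progressive Voicing Assimilation: no change — [zahebi]
  1 Medial Vowel Deletion: [zahebi] → [zahbi]
  result: [zahbi]

1 then 2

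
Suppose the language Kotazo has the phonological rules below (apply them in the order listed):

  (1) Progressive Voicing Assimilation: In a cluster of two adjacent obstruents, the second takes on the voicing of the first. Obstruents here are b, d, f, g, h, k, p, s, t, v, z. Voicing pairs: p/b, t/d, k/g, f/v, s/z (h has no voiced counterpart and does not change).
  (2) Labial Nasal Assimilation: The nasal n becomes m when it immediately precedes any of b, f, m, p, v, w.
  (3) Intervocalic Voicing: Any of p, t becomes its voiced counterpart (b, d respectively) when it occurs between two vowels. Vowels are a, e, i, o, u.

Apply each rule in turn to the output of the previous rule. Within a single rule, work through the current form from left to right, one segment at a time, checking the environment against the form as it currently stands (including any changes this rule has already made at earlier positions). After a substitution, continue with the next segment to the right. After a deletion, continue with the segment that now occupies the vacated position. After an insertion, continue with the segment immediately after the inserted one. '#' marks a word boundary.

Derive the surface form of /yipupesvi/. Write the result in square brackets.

[yibubesfi]

(1) Progressive Voicing Assimilation: [yipupesvi] → [yipupesfi]
(2) Labial Nasal Assimilation: no change — [yipupesfi]
(3) Intervocalic Voicing: [yipupesfi] → [yibubesfi]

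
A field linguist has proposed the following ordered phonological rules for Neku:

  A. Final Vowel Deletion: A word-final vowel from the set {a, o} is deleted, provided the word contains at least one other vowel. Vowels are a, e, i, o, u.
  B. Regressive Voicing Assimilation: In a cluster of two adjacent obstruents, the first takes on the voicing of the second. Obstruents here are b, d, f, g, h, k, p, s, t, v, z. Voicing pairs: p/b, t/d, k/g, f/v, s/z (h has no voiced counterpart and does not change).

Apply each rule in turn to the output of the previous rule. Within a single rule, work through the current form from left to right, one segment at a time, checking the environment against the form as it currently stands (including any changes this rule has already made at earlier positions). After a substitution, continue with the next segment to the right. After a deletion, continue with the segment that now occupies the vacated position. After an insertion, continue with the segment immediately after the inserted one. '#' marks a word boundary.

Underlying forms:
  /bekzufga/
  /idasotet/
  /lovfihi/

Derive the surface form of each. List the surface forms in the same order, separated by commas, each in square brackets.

[begzuvg], [idasotet], [loffihi]

/bekzufga/:
  A Final Vowel Deletion: [bekzufga] → [bekzufg]
  B Regressive Voicing Assimilation: [bekzufg] → [begzuvg]
/idasotet/:
  A Final Vowel Deletion: no change — [idasotet]
  B Regressive Voicing Assimilation: no change — [idasotet]
/lovfihi/:
  A Final Vowel Deletion: no change — [lovfihi]
  B Regressive Voicing Assimilation: [lovfihi] → [loffihi]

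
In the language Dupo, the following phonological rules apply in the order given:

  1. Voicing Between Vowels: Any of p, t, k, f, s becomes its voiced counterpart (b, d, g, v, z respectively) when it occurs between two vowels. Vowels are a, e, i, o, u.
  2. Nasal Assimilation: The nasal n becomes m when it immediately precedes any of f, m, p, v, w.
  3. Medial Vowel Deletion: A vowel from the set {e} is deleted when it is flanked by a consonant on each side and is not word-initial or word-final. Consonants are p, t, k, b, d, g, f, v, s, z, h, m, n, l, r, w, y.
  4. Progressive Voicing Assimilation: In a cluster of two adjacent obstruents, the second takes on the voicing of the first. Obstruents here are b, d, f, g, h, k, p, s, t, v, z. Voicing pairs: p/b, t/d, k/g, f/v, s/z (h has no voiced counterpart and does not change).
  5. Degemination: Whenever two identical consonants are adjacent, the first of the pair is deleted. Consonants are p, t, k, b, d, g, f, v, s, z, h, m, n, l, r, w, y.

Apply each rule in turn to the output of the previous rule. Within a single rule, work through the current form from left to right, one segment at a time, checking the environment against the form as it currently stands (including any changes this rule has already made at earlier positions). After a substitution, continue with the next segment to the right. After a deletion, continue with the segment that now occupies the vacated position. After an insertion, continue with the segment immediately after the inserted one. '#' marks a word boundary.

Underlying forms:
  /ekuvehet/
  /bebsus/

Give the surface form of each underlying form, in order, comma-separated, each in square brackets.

[eguvht], [bzus]

/ekuvehet/:
  1 Voicing Between Vowels: [ekuvehet] → [eguvehet]
  2 Nasal Assimilation: no change — [eguvehet]
  3 Medial Vowel Deletion: [eguvehet] → [eguvht]
  4 Progressive Voicing Assimilation: no change — [eguvht]
  5 Degemination: no change — [eguvht]
/bebsus/:
  1 Voicing Between Vowels: no change — [bebsus]
  2 Nasal Assimilation: no change — [bebsus]
  3 Medial Vowel Deletion: [bebsus] → [bbsus]
  4 Progressive Voicing Assimilation: [bbsus] → [bbzus]
  5 Degemination: [bbzus] → [bzus]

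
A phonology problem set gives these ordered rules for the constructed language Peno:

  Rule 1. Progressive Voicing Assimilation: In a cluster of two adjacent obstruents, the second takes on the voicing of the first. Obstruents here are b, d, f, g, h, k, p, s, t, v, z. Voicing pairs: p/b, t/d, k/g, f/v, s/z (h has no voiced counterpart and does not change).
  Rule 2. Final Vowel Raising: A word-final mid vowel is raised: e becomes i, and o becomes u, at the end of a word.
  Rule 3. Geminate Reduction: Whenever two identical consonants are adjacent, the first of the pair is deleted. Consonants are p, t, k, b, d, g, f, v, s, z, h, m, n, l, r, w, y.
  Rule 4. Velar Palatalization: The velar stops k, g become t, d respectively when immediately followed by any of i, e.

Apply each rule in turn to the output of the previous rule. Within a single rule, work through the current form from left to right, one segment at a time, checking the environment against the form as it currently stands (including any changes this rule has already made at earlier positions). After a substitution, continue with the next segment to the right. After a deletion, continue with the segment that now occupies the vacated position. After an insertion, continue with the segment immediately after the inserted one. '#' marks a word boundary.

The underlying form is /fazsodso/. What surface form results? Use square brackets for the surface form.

[fazodzu]

Rule 1 Progressive Voicing Assimilation: [fazsodso] → [fazzodzo]
Rule 2 Final Vowel Raising: [fazzodzo] → [fazzodzu]
Rule 3 Geminate Reduction: [fazzodzu] → [fazodzu]
Rule 4 Velar Palatalization: no change — [fazodzu]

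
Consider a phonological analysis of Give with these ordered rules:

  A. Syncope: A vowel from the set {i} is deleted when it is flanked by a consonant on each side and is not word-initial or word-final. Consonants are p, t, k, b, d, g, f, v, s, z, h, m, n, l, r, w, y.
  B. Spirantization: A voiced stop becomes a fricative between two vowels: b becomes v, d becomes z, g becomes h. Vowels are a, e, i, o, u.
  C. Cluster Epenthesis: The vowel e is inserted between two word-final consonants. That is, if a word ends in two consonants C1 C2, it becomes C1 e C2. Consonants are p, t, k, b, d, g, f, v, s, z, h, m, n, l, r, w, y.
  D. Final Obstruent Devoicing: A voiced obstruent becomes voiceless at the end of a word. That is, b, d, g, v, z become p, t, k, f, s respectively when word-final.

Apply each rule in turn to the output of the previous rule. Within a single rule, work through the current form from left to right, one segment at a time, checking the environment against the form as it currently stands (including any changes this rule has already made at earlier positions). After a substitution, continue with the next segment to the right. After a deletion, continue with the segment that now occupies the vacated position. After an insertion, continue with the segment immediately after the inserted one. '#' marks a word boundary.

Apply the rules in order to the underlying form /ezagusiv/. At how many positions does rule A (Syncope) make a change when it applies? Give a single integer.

1

A Syncope: [ezagusiv] → [ezagusv]
B Spirantization: [ezagusv] → [ezahusv]
C Cluster Epenthesis: [ezahusv] → [ezahusev]
D Final Obstruent Devoicing: [ezahusev] → [ezahusef]
Rule A changed 1 position(s).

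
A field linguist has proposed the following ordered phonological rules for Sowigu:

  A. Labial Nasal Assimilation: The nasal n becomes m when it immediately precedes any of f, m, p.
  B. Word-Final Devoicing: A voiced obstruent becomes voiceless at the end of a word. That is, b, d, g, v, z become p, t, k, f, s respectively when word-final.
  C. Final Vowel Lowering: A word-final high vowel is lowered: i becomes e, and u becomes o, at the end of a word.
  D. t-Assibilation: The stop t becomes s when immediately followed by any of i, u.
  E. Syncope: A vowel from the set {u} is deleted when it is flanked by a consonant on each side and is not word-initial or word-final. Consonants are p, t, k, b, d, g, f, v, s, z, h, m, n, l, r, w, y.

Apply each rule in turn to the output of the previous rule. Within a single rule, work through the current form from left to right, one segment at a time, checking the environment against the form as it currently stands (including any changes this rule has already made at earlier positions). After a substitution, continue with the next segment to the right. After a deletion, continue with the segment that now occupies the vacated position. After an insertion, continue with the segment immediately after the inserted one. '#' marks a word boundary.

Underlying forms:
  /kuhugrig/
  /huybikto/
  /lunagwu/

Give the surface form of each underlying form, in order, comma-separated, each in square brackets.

[khgrik], [hybikto], [lnagwo]

/kuhugrig/:
  A Labial Nasal Assimilation: no change — [kuhugrig]
  B Word-Final Devoicing: [kuhugrig] → [kuhugrik]
  C Final Vowel Lowering: no change — [kuhugrik]
  D t-Assibilation: no change — [kuhugrik]
  E Syncope: [kuhugrik] → [khgrik]
/huybikto/:
  A Labial Nasal Assimilation: no change — [huybikto]
  B Word-Final Devoicing: no change — [huybikto]
  C Final Vowel Lowering: no change — [huybikto]
  D t-Assibilation: no change — [huybikto]
  E Syncope: [huybikto] → [hybikto]
/lunagwu/:
  A Labial Nasal Assimilation: no change — [lunagwu]
  B Word-Final Devoicing: no change — [lunagwu]
  C Final Vowel Lowering: [lunagwu] → [lunagwo]
  D t-Assibilation: no change — [lunagwo]
  E Syncope: [lunagwo] → [lnagwo]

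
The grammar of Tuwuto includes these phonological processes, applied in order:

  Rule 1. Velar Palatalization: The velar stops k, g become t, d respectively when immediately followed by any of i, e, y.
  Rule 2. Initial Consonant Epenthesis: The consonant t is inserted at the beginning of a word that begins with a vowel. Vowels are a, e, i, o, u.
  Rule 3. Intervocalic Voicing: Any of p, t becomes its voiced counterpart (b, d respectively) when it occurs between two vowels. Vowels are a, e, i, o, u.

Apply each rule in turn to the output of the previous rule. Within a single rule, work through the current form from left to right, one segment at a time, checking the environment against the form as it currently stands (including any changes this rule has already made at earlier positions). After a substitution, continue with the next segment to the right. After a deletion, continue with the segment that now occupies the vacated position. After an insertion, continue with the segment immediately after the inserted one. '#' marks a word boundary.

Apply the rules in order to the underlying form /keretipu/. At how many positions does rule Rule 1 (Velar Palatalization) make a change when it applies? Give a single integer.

Rule 1 Velar Palatalization: [keretipu] → [teretipu]
Rule 2 Initial Consonant Epenthesis: no change — [teretipu]
Rule 3 Intervocalic Voicing: [teretipu] → [teredibu]
Rule Rule 1 changed 1 position(s).

1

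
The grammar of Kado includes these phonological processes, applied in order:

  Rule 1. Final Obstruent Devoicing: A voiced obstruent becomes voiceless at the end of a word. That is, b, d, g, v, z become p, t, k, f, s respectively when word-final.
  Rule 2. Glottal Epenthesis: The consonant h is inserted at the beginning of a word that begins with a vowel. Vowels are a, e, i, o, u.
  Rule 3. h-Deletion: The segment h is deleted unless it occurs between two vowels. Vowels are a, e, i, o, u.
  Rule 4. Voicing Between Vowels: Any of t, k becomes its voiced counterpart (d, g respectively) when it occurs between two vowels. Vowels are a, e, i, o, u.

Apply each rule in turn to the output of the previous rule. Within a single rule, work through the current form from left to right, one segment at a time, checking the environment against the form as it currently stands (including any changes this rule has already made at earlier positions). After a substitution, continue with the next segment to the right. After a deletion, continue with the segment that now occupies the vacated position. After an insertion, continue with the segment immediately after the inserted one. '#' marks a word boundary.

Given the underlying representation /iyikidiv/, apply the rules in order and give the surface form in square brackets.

Rule 1 Final Obstruent Devoicing: [iyikidiv] → [iyikidif]
Rule 2 Glottal Epenthesis: [iyikidif] → [hiyikidif]
Rule 3 h-Deletion: [hiyikidif] → [iyikidif]
Rule 4 Voicing Between Vowels: [iyikidif] → [iyigidif]

[iyigidif]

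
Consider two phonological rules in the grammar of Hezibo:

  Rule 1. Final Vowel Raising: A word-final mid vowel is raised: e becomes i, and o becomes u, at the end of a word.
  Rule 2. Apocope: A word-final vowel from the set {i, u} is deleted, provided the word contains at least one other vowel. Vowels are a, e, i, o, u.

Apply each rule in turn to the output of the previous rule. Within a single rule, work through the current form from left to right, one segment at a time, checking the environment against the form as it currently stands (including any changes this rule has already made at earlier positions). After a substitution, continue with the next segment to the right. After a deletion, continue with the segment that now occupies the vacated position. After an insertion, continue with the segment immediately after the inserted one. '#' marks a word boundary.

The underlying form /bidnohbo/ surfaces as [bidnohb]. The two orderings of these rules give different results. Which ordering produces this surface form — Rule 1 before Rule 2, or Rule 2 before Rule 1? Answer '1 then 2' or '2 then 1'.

Order 1 then 2:
  1 Final Vowel Raising: [bidnohbo] → [bidnohbu]
  2 Apocope: [bidnohbu] → [bidnohb]
  result: [bidnohb]
Order 2 then 1:
  2 Apocope: no change — [bidnohbo]
  1 Final Vowel Raising: [bidnohbo] → [bidnohbu]
  result: [bidnohbu]

1 then 2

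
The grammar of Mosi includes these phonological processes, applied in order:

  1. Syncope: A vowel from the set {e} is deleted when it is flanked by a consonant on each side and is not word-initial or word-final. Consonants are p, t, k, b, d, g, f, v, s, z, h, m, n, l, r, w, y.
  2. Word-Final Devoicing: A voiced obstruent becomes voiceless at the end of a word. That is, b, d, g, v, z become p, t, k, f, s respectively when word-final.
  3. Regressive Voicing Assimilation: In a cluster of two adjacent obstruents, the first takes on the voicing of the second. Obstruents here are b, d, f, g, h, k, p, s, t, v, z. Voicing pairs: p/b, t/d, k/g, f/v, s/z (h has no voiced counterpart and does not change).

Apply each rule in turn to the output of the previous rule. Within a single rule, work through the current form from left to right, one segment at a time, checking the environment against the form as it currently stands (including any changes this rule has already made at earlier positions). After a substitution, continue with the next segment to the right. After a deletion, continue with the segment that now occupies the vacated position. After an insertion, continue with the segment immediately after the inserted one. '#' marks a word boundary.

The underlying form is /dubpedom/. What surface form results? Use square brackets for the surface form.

[dupbdom]

1 Syncope: [dubpedom] → [dubpdom]
2 Word-Final Devoicing: no change — [dubpdom]
3 Regressive Voicing Assimilation: [dubpdom] → [dupbdom]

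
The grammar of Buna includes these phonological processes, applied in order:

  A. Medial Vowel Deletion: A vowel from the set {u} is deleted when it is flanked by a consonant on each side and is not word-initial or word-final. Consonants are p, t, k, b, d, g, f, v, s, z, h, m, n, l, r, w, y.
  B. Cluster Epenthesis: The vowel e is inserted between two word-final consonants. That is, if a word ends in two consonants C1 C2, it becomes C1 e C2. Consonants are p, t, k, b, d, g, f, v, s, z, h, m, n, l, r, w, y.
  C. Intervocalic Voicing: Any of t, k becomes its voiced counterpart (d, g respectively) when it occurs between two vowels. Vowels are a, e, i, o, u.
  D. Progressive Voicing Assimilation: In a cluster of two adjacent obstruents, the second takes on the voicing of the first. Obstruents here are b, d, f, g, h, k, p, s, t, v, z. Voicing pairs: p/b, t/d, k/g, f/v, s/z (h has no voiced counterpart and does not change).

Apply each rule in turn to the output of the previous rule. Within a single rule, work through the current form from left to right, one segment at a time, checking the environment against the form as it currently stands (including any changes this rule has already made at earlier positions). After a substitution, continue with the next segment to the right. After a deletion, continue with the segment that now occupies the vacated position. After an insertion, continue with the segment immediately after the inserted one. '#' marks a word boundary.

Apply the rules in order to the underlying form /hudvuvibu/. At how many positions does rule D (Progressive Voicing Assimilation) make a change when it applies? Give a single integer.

A Medial Vowel Deletion: [hudvuvibu] → [hdvvibu]
B Cluster Epenthesis: no change — [hdvvibu]
C Intervocalic Voicing: no change — [hdvvibu]
D Progressive Voicing Assimilation: [hdvvibu] → [htffibu]
Rule D changed 3 position(s).

3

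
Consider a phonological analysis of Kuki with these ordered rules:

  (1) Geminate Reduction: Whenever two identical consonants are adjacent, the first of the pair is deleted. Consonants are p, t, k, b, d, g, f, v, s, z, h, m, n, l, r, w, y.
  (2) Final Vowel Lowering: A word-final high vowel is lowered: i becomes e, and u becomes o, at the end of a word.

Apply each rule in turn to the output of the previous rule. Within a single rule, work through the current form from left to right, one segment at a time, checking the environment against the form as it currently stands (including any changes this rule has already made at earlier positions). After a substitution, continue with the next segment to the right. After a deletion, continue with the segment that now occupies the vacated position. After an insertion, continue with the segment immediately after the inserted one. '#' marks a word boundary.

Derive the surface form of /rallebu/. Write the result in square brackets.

(1) Geminate Reduction: [rallebu] → [ralebu]
(2) Final Vowel Lowering: [ralebu] → [ralebo]

[ralebo]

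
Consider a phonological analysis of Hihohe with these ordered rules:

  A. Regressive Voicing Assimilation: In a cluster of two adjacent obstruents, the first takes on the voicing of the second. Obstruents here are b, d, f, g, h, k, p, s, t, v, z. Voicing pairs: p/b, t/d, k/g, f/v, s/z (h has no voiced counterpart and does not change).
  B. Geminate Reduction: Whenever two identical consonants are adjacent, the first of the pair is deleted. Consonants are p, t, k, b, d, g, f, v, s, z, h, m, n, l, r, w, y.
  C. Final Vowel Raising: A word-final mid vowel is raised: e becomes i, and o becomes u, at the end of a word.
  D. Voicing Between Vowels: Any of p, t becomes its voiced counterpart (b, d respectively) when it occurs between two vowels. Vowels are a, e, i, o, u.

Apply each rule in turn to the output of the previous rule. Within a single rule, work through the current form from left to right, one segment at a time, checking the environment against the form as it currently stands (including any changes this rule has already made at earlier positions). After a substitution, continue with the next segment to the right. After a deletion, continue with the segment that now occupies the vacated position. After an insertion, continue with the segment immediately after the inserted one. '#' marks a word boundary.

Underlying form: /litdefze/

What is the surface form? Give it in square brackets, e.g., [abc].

[lidevzi]

A Regressive Voicing Assimilation: [litdefze] → [liddevze]
B Geminate Reduction: [liddevze] → [lidevze]
C Final Vowel Raising: [lidevze] → [lidevzi]
D Voicing Between Vowels: no change — [lidevzi]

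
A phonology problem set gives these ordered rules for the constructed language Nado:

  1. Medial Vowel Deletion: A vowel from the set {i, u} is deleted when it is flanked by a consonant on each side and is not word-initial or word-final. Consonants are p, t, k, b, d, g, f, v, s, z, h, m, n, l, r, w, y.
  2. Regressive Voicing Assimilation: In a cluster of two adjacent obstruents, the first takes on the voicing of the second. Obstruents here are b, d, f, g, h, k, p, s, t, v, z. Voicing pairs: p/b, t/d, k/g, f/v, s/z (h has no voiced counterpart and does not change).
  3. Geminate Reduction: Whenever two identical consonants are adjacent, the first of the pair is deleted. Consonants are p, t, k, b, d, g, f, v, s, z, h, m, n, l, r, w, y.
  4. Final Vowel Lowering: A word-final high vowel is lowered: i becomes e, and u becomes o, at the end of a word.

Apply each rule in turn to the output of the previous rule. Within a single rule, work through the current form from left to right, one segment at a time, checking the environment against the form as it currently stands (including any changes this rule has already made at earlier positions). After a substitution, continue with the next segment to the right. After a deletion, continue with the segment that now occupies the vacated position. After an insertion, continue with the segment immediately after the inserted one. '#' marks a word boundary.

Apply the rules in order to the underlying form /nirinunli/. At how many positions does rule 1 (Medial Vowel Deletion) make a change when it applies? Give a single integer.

1 Medial Vowel Deletion: [nirinunli] → [nrnnli]
2 Regressive Voicing Assimilation: no change — [nrnnli]
3 Geminate Reduction: [nrnnli] → [nrnli]
4 Final Vowel Lowering: [nrnli] → [nrnle]
Rule 1 changed 3 position(s).

3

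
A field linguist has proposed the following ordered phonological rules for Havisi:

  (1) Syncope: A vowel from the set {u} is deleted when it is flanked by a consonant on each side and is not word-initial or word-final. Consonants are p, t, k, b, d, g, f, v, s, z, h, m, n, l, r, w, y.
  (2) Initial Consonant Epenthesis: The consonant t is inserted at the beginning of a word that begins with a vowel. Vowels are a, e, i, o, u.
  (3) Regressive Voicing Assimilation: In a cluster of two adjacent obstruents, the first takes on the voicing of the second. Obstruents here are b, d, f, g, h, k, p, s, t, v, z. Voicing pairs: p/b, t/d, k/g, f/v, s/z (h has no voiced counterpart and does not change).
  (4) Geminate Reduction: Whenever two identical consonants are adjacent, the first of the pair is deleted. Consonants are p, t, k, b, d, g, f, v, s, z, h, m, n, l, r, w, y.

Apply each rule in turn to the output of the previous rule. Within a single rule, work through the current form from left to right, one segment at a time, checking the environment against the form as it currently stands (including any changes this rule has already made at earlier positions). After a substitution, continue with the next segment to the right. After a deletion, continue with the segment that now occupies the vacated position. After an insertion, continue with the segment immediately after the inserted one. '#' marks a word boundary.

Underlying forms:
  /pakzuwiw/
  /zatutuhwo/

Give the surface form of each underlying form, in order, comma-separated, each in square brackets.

/pakzuwiw/:
  (1) Syncope: [pakzuwiw] → [pakzwiw]
  (2) Initial Consonant Epenthesis: no change — [pakzwiw]
  (3) Regressive Voicing Assimilation: [pakzwiw] → [pagzwiw]
  (4) Geminate Reduction: no change — [pagzwiw]
/zatutuhwo/:
  (1) Syncope: [zatutuhwo] → [zatthwo]
  (2) Initial Consonant Epenthesis: no change — [zatthwo]
  (3) Regressive Voicing Assimilation: no change — [zatthwo]
  (4) Geminate Reduction: [zatthwo] → [zathwo]

[pagzwiw], [zathwo]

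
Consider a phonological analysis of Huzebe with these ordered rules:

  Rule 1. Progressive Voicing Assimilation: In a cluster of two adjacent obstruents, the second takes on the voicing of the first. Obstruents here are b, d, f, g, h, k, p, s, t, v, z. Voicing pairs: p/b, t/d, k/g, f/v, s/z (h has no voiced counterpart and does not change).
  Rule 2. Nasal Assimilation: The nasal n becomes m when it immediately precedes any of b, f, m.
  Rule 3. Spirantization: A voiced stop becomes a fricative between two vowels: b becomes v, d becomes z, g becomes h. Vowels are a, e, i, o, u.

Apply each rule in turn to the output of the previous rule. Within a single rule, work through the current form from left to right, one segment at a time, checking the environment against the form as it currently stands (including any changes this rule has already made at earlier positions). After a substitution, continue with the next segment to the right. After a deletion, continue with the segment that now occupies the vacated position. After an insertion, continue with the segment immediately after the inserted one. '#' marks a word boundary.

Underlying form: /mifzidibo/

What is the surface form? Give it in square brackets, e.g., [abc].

Rule 1 Progressive Voicing Assimilation: [mifzidibo] → [mifsidibo]
Rule 2 Nasal Assimilation: no change — [mifsidibo]
Rule 3 Spirantization: [mifsidibo] → [mifsizivo]

[mifsizivo]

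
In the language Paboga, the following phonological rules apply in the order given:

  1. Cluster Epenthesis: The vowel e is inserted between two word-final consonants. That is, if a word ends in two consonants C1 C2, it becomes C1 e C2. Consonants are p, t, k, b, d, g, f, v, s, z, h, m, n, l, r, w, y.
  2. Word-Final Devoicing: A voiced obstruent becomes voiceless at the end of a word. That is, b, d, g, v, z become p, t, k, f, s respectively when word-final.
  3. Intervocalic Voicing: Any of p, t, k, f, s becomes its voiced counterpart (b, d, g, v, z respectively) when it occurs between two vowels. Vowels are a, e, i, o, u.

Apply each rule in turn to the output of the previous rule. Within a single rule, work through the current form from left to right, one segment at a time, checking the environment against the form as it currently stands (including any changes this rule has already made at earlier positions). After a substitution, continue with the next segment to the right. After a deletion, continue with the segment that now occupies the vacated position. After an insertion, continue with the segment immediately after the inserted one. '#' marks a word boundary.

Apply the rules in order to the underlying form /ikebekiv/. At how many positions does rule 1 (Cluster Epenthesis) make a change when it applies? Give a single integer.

1 Cluster Epenthesis: no change — [ikebekiv]
2 Word-Final Devoicing: [ikebekiv] → [ikebekif]
3 Intervocalic Voicing: [ikebekif] → [igebegif]
Rule 1 changed 0 position(s).

0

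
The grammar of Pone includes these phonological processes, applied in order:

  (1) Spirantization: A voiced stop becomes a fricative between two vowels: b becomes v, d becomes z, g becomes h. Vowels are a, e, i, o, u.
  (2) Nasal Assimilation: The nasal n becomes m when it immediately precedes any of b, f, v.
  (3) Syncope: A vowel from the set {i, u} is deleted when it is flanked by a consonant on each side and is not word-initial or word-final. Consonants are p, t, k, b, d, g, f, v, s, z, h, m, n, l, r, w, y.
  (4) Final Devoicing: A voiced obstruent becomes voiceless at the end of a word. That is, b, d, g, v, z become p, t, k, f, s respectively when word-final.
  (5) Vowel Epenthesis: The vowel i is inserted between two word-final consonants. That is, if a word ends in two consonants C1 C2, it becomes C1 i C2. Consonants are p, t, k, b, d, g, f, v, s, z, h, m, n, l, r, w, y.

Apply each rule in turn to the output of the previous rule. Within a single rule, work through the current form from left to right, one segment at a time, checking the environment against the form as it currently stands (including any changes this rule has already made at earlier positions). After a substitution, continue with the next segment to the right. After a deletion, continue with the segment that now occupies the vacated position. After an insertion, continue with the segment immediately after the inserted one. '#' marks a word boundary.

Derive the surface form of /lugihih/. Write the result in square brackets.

(1) Spirantization: [lugihih] → [luhihih]
(2) Nasal Assimilation: no change — [luhihih]
(3) Syncope: [luhihih] → [lhhh]
(4) Final Devoicing: no change — [lhhh]
(5) Vowel Epenthesis: [lhhh] → [lhhih]

[lhhih]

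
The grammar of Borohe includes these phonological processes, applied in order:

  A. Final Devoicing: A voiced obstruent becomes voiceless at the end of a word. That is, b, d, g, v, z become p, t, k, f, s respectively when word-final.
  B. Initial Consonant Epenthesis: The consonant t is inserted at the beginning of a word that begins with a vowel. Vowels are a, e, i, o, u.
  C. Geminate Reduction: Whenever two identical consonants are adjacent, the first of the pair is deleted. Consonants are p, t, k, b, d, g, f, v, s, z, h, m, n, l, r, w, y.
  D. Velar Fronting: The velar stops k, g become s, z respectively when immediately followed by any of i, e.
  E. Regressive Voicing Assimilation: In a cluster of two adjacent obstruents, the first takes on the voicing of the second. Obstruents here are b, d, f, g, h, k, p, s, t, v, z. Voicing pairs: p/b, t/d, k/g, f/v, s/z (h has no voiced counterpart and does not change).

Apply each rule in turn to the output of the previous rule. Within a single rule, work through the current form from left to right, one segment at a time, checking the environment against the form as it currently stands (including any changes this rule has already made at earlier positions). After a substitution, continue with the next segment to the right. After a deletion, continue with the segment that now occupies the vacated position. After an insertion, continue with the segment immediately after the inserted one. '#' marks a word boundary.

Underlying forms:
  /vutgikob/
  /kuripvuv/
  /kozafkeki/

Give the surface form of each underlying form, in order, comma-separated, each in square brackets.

[vudzikop], [kuribvuf], [kozafsesi]

/vutgikob/:
  A Final Devoicing: [vutgikob] → [vutgikop]
  B Initial Consonant Epenthesis: no change — [vutgikop]
  C Geminate Reduction: no change — [vutgikop]
  D Velar Fronting: [vutgikop] → [vutzikop]
  E Regressive Voicing Assimilation: [vutzikop] → [vudzikop]
/kuripvuv/:
  A Final Devoicing: [kuripvuv] → [kuripvuf]
  B Initial Consonant Epenthesis: no change — [kuripvuf]
  C Geminate Reduction: no change — [kuripvuf]
  D Velar Fronting: no change — [kuripvuf]
  E Regressive Voicing Assimilation: [kuripvuf] → [kuribvuf]
/kozafkeki/:
  A Final Devoicing: no change — [kozafkeki]
  B Initial Consonant Epenthesis: no change — [kozafkeki]
  C Geminate Reduction: no change — [kozafkeki]
  D Velar Fronting: [kozafkeki] → [kozafsesi]
  E Regressive Voicing Assimilation: no change — [kozafsesi]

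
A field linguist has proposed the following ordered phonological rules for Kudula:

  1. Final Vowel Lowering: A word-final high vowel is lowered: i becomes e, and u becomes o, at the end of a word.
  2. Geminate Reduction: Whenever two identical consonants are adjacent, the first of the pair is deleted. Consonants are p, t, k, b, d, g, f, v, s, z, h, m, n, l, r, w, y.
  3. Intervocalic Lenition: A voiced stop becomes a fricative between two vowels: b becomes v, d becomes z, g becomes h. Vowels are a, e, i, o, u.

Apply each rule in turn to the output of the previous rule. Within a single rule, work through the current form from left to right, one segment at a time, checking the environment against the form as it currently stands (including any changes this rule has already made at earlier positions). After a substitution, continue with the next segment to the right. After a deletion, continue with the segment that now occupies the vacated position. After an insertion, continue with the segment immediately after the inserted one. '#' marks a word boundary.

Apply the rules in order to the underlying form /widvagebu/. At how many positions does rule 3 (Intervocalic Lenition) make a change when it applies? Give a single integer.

2

1 Final Vowel Lowering: [widvagebu] → [widvagebo]
2 Geminate Reduction: no change — [widvagebo]
3 Intervocalic Lenition: [widvagebo] → [widvahevo]
Rule 3 changed 2 position(s).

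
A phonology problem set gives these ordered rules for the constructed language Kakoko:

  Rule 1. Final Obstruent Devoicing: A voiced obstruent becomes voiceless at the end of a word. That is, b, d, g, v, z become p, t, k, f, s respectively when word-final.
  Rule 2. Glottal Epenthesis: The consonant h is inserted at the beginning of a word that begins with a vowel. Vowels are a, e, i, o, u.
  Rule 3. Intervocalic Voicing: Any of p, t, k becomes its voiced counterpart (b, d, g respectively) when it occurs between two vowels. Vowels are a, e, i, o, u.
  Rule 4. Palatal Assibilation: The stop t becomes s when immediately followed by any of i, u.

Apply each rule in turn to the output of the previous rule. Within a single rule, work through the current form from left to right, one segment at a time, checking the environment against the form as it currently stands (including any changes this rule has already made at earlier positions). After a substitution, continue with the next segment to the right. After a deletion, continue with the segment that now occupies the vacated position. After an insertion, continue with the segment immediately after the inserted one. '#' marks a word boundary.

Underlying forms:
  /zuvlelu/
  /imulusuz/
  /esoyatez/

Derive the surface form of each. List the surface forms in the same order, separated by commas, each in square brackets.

/zuvlelu/:
  Rule 1 Final Obstruent Devoicing: no change — [zuvlelu]
  Rule 2 Glottal Epenthesis: no change — [zuvlelu]
  Rule 3 Intervocalic Voicing: no change — [zuvlelu]
  Rule 4 Palatal Assibilation: no change — [zuvlelu]
/imulusuz/:
  Rule 1 Final Obstruent Devoicing: [imulusuz] → [imulusus]
  Rule 2 Glottal Epenthesis: [imulusus] → [himulusus]
  Rule 3 Intervocalic Voicing: no change — [himulusus]
  Rule 4 Palatal Assibilation: no change — [himulusus]
/esoyatez/:
  Rule 1 Final Obstruent Devoicing: [esoyatez] → [esoyates]
  Rule 2 Glottal Epenthesis: [esoyates] → [hesoyates]
  Rule 3 Intervocalic Voicing: [hesoyates] → [hesoyades]
  Rule 4 Palatal Assibilation: no change — [hesoyades]

[zuvlelu], [himulusus], [hesoyades]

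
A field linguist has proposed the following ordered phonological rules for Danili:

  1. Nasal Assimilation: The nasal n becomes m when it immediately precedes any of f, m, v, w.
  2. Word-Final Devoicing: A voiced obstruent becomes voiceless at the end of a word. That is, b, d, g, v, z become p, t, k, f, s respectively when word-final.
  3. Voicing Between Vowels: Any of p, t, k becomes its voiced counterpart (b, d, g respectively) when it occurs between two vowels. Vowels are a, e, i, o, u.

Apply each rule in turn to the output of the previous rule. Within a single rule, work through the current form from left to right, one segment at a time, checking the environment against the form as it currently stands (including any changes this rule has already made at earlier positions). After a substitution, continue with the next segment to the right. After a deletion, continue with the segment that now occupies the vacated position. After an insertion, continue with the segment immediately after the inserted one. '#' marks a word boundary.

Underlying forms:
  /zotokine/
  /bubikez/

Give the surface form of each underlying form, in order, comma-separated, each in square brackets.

[zodogine], [bubiges]

/zotokine/:
  1 Nasal Assimilation: no change — [zotokine]
  2 Word-Final Devoicing: no change — [zotokine]
  3 Voicing Between Vowels: [zotokine] → [zodogine]
/bubikez/:
  1 Nasal Assimilation: no change — [bubikez]
  2 Word-Final Devoicing: [bubikez] → [bubikes]
  3 Voicing Between Vowels: [bubikes] → [bubiges]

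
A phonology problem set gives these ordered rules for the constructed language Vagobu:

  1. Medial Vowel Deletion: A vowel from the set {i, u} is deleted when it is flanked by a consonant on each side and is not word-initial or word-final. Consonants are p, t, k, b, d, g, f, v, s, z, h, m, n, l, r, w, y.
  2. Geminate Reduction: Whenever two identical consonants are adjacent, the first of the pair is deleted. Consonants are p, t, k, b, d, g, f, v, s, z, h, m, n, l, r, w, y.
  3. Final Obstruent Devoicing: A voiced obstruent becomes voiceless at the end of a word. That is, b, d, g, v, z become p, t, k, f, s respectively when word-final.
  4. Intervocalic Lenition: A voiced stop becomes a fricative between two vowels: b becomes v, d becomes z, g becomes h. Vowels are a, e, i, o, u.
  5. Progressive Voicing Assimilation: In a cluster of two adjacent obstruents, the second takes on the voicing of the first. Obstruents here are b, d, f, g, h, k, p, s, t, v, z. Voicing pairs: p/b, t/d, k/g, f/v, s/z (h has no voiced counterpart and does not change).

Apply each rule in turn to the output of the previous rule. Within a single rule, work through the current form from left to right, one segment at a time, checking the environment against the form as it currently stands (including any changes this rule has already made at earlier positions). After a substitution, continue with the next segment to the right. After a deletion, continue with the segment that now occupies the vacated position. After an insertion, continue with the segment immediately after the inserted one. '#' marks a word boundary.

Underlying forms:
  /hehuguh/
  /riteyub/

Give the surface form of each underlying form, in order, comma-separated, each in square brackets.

/hehuguh/:
  1 Medial Vowel Deletion: [hehuguh] → [hehgh]
  2 Geminate Reduction: no change — [hehgh]
  3 Final Obstruent Devoicing: no change — [hehgh]
  4 Intervocalic Lenition: no change — [hehgh]
  5 Progressive Voicing Assimilation: [hehgh] → [hehkh]
/riteyub/:
  1 Medial Vowel Deletion: [riteyub] → [rteyb]
  2 Geminate Reduction: no change — [rteyb]
  3 Final Obstruent Devoicing: [rteyb] → [rteyp]
  4 Intervocalic Lenition: no change — [rteyp]
  5 Progressive Voicing Assimilation: no change — [rteyp]

[hehkh], [rteyp]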